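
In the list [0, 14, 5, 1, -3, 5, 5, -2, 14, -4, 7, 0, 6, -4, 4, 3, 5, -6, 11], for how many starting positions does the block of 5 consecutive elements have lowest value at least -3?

5

0 14 5 1 -3 → min -3  ≥ -3 ✓
14 5 1 -3 5 → min -3  ≥ -3 ✓
5 1 -3 5 5 → min -3  ≥ -3 ✓
1 -3 5 5 -2 → min -3  ≥ -3 ✓
-3 5 5 -2 14 → min -3  ≥ -3 ✓
5 5 -2 14 -4 → min -4
5 -2 14 -4 7 → min -4
-2 14 -4 7 0 → min -4
14 -4 7 0 6 → min -4
-4 7 0 6 -4 → min -4
7 0 6 -4 4 → min -4
0 6 -4 4 3 → min -4
6 -4 4 3 5 → min -4
-4 4 3 5 -6 → min -6
4 3 5 -6 11 → min -6
5 windows satisfy the condition.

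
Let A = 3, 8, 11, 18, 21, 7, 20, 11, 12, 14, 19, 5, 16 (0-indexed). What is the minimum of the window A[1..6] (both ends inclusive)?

7

Elements at indices 1..6: 8, 11, 18, 21, 7, 20
min(8, 11, 18, 21, 7, 20) = 7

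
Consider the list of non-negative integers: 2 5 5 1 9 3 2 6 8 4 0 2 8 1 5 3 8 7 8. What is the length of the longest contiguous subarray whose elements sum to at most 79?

→ 2: sum 2, len 1
→ 5: sum 7, len 2
→ 5: sum 12, len 3
→ 1: sum 13, len 4
→ 9: sum 22, len 5
→ 3: sum 25, len 6
→ 2: sum 27, len 7
→ 6: sum 33, len 8
→ 8: sum 41, len 9
→ 4: sum 45, len 10
→ 0: sum 45, len 11
→ 2: sum 47, len 12
→ 8: sum 55, len 13
→ 1: sum 56, len 14
→ 5: sum 61, len 15
→ 3: sum 64, len 16
→ 8: sum 72, len 17
→ 7: sum 79, len 18
→ 8 (dropped 2, 5, 5): sum 75, len 16
Longest length seen: 18.

18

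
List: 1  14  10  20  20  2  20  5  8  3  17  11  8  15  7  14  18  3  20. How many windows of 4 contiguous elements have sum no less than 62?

2

1 14 10 20 → sum 45
14 10 20 20 → sum 64  ≥ 62 ✓
10 20 20 2 → sum 52
20 20 2 20 → sum 62  ≥ 62 ✓
20 2 20 5 → sum 47
2 20 5 8 → sum 35
20 5 8 3 → sum 36
5 8 3 17 → sum 33
8 3 17 11 → sum 39
3 17 11 8 → sum 39
17 11 8 15 → sum 51
11 8 15 7 → sum 41
8 15 7 14 → sum 44
15 7 14 18 → sum 54
7 14 18 3 → sum 42
14 18 3 20 → sum 55
2 windows satisfy the condition.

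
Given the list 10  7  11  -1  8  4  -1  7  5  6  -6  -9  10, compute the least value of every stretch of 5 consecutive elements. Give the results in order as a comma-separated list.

10 7 11 -1 8 → min -1
7 11 -1 8 4 → min -1
11 -1 8 4 -1 → min -1
-1 8 4 -1 7 → min -1
8 4 -1 7 5 → min -1
4 -1 7 5 6 → min -1
-1 7 5 6 -6 → min -6
7 5 6 -6 -9 → min -9
5 6 -6 -9 10 → min -9

-1, -1, -1, -1, -1, -1, -6, -9, -9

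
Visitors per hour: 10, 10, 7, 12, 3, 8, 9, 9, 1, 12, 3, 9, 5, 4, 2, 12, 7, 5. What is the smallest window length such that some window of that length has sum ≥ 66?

add 10: running sum 10 < 66
add 10: running sum 20 < 66
add 7: running sum 27 < 66
add 12: running sum 39 < 66
add 3: running sum 42 < 66
add 8: running sum 50 < 66
add 9: running sum 59 < 66
add 9: shortest ending here [10, 10, 7, 12, 3, 8, 9, 9] sum 68, len 8
add 1: shortest ending here [10, 10, 7, 12, 3, 8, 9, 9, 1] sum 69, len 9
add 12: shortest ending here [10, 7, 12, 3, 8, 9, 9, 1, 12] sum 71, len 9
add 3: shortest ending here [10, 7, 12, 3, 8, 9, 9, 1, 12, 3] sum 74, len 10
add 9: shortest ending here [12, 3, 8, 9, 9, 1, 12, 3, 9] sum 66, len 9
add 5: shortest ending here [12, 3, 8, 9, 9, 1, 12, 3, 9, 5] sum 71, len 10
add 4: shortest ending here [12, 3, 8, 9, 9, 1, 12, 3, 9, 5, 4] sum 75, len 11
add 2: shortest ending here [12, 3, 8, 9, 9, 1, 12, 3, 9, 5, 4, 2] sum 77, len 12
add 12: shortest ending here [9, 9, 1, 12, 3, 9, 5, 4, 2, 12] sum 66, len 10
add 7: shortest ending here [9, 9, 1, 12, 3, 9, 5, 4, 2, 12, 7] sum 73, len 11
add 5: shortest ending here [9, 1, 12, 3, 9, 5, 4, 2, 12, 7, 5] sum 69, len 11
Shortest qualifying length: 8.

8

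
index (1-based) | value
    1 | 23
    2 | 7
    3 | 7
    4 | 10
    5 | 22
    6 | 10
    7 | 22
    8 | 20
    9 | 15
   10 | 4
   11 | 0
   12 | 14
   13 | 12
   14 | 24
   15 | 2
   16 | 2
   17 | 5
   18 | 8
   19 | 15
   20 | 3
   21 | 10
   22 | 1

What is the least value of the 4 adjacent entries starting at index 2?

7

Elements at indices 2..5: 7, 7, 10, 22
min(7, 7, 10, 22) = 7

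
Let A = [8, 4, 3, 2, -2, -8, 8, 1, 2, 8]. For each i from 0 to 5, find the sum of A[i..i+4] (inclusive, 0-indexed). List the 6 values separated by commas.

8 4 3 2 -2 → sum 15
4 3 2 -2 -8 → sum -1
3 2 -2 -8 8 → sum 3
2 -2 -8 8 1 → sum 1
-2 -8 8 1 2 → sum 1
-8 8 1 2 8 → sum 11

15, -1, 3, 1, 1, 11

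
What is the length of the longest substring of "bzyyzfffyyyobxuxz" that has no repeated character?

5

add b: [b] len 1
add z: [b, z] len 2
add y: [b, z, y] len 3
add y (repeat y, move left end past it): [y] len 1
add z: [y, z] len 2
add f: [y, z, f] len 3
add f (repeat f, move left end past it): [f] len 1
add f (repeat f, move left end past it): [f] len 1
add y: [f, y] len 2
add y (repeat y, move left end past it): [y] len 1
add y (repeat y, move left end past it): [y] len 1
add o: [y, o] len 2
add b: [y, o, b] len 3
add x: [y, o, b, x] len 4
add u: [y, o, b, x, u] len 5
add x (repeat x, move left end past it): [u, x] len 2
add z: [u, x, z] len 3
Longest all-distinct length: 5.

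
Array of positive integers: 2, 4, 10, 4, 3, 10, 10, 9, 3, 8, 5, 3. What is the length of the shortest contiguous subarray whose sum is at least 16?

Extend right; whenever the sum reaches 16, record the length and shrink from the left:
add 2: running sum 2 < 16
add 4: running sum 6 < 16
add 10: shortest ending here [2, 4, 10] sum 16, len 3
add 4: shortest ending here [4, 10, 4] sum 18, len 3
add 3: shortest ending here [10, 4, 3] sum 17, len 3
add 10: shortest ending here [4, 3, 10] sum 17, len 3
add 10: shortest ending here [10, 10] sum 20, len 2
add 9: shortest ending here [10, 9] sum 19, len 2
add 3: shortest ending here [10, 9, 3] sum 22, len 3
add 8: shortest ending here [9, 3, 8] sum 20, len 3
add 5: shortest ending here [3, 8, 5] sum 16, len 3
add 3: shortest ending here [8, 5, 3] sum 16, len 3
Shortest qualifying length: 2.

2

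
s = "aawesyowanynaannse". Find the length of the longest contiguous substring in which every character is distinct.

7

add a: [a] len 1
add a (repeat a, move left end past it): [a] len 1
add w: [a, w] len 2
add e: [a, w, e] len 3
add s: [a, w, e, s] len 4
add y: [a, w, e, s, y] len 5
add o: [a, w, e, s, y, o] len 6
add w (repeat w, move left end past it): [e, s, y, o, w] len 5
add a: [e, s, y, o, w, a] len 6
add n: [e, s, y, o, w, a, n] len 7
add y (repeat y, move left end past it): [o, w, a, n, y] len 5
add n (repeat n, move left end past it): [y, n] len 2
add a: [y, n, a] len 3
add a (repeat a, move left end past it): [a] len 1
add n: [a, n] len 2
add n (repeat n, move left end past it): [n] len 1
add s: [n, s] len 2
add e: [n, s, e] len 3
Longest all-distinct length: 7.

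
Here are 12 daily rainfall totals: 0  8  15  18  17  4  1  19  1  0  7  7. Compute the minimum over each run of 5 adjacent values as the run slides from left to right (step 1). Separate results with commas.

0, 4, 1, 1, 1, 0, 0, 0

Sliding a size-5 window across the 12 values:
0 8 15 18 17 → min 0
8 15 18 17 4 → min 4
15 18 17 4 1 → min 1
18 17 4 1 19 → min 1
17 4 1 19 1 → min 1
4 1 19 1 0 → min 0
1 19 1 0 7 → min 0
19 1 0 7 7 → min 0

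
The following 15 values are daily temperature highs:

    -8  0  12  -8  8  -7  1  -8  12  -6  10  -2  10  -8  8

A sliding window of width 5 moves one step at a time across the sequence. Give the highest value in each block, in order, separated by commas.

12, 12, 12, 8, 12, 12, 12, 12, 12, 10, 10

Sliding a size-5 window across the 15 values:
(-8, 0, 12, -8, 8) → max 12
(0, 12, -8, 8, -7) → max 12
(12, -8, 8, -7, 1) → max 12
(-8, 8, -7, 1, -8) → max 8
(8, -7, 1, -8, 12) → max 12
(-7, 1, -8, 12, -6) → max 12
(1, -8, 12, -6, 10) → max 12
(-8, 12, -6, 10, -2) → max 12
(12, -6, 10, -2, 10) → max 12
(-6, 10, -2, 10, -8) → max 10
(10, -2, 10, -8, 8) → max 10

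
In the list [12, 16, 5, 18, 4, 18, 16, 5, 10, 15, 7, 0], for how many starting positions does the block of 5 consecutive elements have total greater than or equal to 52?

7

[12, 16, 5, 18, 4] → sum 55  ≥ 52 ✓
[16, 5, 18, 4, 18] → sum 61  ≥ 52 ✓
[5, 18, 4, 18, 16] → sum 61  ≥ 52 ✓
[18, 4, 18, 16, 5] → sum 61  ≥ 52 ✓
[4, 18, 16, 5, 10] → sum 53  ≥ 52 ✓
[18, 16, 5, 10, 15] → sum 64  ≥ 52 ✓
[16, 5, 10, 15, 7] → sum 53  ≥ 52 ✓
[5, 10, 15, 7, 0] → sum 37
7 windows satisfy the condition.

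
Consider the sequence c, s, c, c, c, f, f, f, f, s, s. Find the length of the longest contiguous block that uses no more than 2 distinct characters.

[c] 1 distinct, len 1
[c, s] 2 distinct, len 2
[c, s, c] 2 distinct, len 3
[c, s, c, c] 2 distinct, len 4
[c, s, c, c, c] 2 distinct, len 5
[c, c, c, f] 2 distinct, len 4
[c, c, c, f, f] 2 distinct, len 5
[c, c, c, f, f, f] 2 distinct, len 6
[c, c, c, f, f, f, f] 2 distinct, len 7
[f, f, f, f, s] 2 distinct, len 5
[f, f, f, f, s, s] 2 distinct, len 6
Longest length with ≤2 distinct: 7.

7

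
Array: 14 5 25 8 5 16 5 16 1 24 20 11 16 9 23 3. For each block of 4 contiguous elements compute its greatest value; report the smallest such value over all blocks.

Each size-4 window and its max:
(14, 5, 25, 8) → max 25
(5, 25, 8, 5) → max 25
(25, 8, 5, 16) → max 25
(8, 5, 16, 5) → max 16
(5, 16, 5, 16) → max 16
(16, 5, 16, 1) → max 16
(5, 16, 1, 24) → max 24
(16, 1, 24, 20) → max 24
(1, 24, 20, 11) → max 24
(24, 20, 11, 16) → max 24
(20, 11, 16, 9) → max 20
(11, 16, 9, 23) → max 23
(16, 9, 23, 3) → max 23
Smallest of these is 16.

16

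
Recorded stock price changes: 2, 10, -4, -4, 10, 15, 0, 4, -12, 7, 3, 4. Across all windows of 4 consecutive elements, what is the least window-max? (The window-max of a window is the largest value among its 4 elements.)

(2, 10, -4, -4) → max 10
(10, -4, -4, 10) → max 10
(-4, -4, 10, 15) → max 15
(-4, 10, 15, 0) → max 15
(10, 15, 0, 4) → max 15
(15, 0, 4, -12) → max 15
(0, 4, -12, 7) → max 7
(4, -12, 7, 3) → max 7
(-12, 7, 3, 4) → max 7
Least of these is 7.

7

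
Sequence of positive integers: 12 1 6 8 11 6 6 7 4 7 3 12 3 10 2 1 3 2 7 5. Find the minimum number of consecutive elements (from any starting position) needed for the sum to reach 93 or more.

14

add 12: running sum 12 < 93
add 1: running sum 13 < 93
add 6: running sum 19 < 93
add 8: running sum 27 < 93
add 11: running sum 38 < 93
add 6: running sum 44 < 93
add 6: running sum 50 < 93
add 7: running sum 57 < 93
add 4: running sum 61 < 93
add 7: running sum 68 < 93
add 3: running sum 71 < 93
add 12: running sum 83 < 93
add 3: running sum 86 < 93
add 10: shortest ending here [12, 1, 6, 8, 11, 6, 6, 7, 4, 7, 3, 12, 3, 10] sum 96, len 14
add 2: shortest ending here [12, 1, 6, 8, 11, 6, 6, 7, 4, 7, 3, 12, 3, 10, 2] sum 98, len 15
add 1: shortest ending here [12, 1, 6, 8, 11, 6, 6, 7, 4, 7, 3, 12, 3, 10, 2, 1] sum 99, len 16
add 3: shortest ending here [12, 1, 6, 8, 11, 6, 6, 7, 4, 7, 3, 12, 3, 10, 2, 1, 3] sum 102, len 17
add 2: shortest ending here [12, 1, 6, 8, 11, 6, 6, 7, 4, 7, 3, 12, 3, 10, 2, 1, 3, 2] sum 104, len 18
add 7: shortest ending here [6, 8, 11, 6, 6, 7, 4, 7, 3, 12, 3, 10, 2, 1, 3, 2, 7] sum 98, len 17
add 5: shortest ending here [8, 11, 6, 6, 7, 4, 7, 3, 12, 3, 10, 2, 1, 3, 2, 7, 5] sum 97, len 17
Shortest qualifying length: 14.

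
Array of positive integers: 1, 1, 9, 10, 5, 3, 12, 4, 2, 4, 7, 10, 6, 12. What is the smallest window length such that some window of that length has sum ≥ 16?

2

Extend right; whenever the sum reaches 16, record the length and shrink from the left:
add 1: running sum 1 < 16
add 1: running sum 2 < 16
add 9: running sum 11 < 16
end 3: [9, 10] sum 19, len 2
end 4: [9, 10, 5] sum 24, len 3
end 5: [10, 5, 3] sum 18, len 3
end 6: [5, 3, 12] sum 20, len 3
end 7: [12, 4] sum 16, len 2
end 8: [12, 4, 2] sum 18, len 3
end 9: [12, 4, 2, 4] sum 22, len 4
end 10: [4, 2, 4, 7] sum 17, len 4
end 11: [7, 10] sum 17, len 2
end 12: [10, 6] sum 16, len 2
end 13: [6, 12] sum 18, len 2
Shortest qualifying length: 2.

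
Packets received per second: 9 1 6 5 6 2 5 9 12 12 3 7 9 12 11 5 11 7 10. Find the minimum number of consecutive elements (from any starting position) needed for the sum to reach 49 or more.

6

add 9: running sum 9 < 49
add 1: running sum 10 < 49
add 6: running sum 16 < 49
add 5: running sum 21 < 49
add 6: running sum 27 < 49
add 2: running sum 29 < 49
add 5: running sum 34 < 49
add 9: running sum 43 < 49
add 12: shortest ending here [9, 1, 6, 5, 6, 2, 5, 9, 12] sum 55, len 9
add 12: shortest ending here [5, 6, 2, 5, 9, 12, 12] sum 51, len 7
add 3: shortest ending here [6, 2, 5, 9, 12, 12, 3] sum 49, len 7
add 7: shortest ending here [2, 5, 9, 12, 12, 3, 7] sum 50, len 7
add 9: shortest ending here [9, 12, 12, 3, 7, 9] sum 52, len 6
add 12: shortest ending here [12, 12, 3, 7, 9, 12] sum 55, len 6
add 11: shortest ending here [12, 3, 7, 9, 12, 11] sum 54, len 6
add 5: shortest ending here [12, 3, 7, 9, 12, 11, 5] sum 59, len 7
add 11: shortest ending here [7, 9, 12, 11, 5, 11] sum 55, len 6
add 7: shortest ending here [9, 12, 11, 5, 11, 7] sum 55, len 6
add 10: shortest ending here [12, 11, 5, 11, 7, 10] sum 56, len 6
Shortest qualifying length: 6.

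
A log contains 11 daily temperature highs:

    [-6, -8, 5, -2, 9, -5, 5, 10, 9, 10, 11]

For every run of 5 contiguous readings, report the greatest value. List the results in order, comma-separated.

9, 9, 9, 10, 10, 10, 11

Sliding a size-5 window across the 11 values:
(-6, -8, 5, -2, 9) → max 9
(-8, 5, -2, 9, -5) → max 9
(5, -2, 9, -5, 5) → max 9
(-2, 9, -5, 5, 10) → max 10
(9, -5, 5, 10, 9) → max 10
(-5, 5, 10, 9, 10) → max 10
(5, 10, 9, 10, 11) → max 11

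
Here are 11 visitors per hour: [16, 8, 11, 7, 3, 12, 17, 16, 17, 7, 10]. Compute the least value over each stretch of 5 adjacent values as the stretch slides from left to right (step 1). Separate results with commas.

Sliding a size-5 window across the 11 values:
16 8 11 7 3 → min 3
8 11 7 3 12 → min 3
11 7 3 12 17 → min 3
7 3 12 17 16 → min 3
3 12 17 16 17 → min 3
12 17 16 17 7 → min 7
17 16 17 7 10 → min 7

3, 3, 3, 3, 3, 7, 7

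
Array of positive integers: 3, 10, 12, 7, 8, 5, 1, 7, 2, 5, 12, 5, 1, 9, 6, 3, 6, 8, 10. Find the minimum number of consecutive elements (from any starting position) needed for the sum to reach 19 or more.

2

add 3: running sum 3 < 19
add 10: running sum 13 < 19
add 12: shortest ending here [10, 12] sum 22, len 2
add 7: shortest ending here [12, 7] sum 19, len 2
add 8: shortest ending here [12, 7, 8] sum 27, len 3
add 5: shortest ending here [7, 8, 5] sum 20, len 3
add 1: shortest ending here [7, 8, 5, 1] sum 21, len 4
add 7: shortest ending here [8, 5, 1, 7] sum 21, len 4
add 2: shortest ending here [8, 5, 1, 7, 2] sum 23, len 5
add 5: shortest ending here [5, 1, 7, 2, 5] sum 20, len 5
add 12: shortest ending here [2, 5, 12] sum 19, len 3
add 5: shortest ending here [5, 12, 5] sum 22, len 3
add 1: shortest ending here [5, 12, 5, 1] sum 23, len 4
add 9: shortest ending here [12, 5, 1, 9] sum 27, len 4
add 6: shortest ending here [5, 1, 9, 6] sum 21, len 4
add 3: shortest ending here [1, 9, 6, 3] sum 19, len 4
add 6: shortest ending here [9, 6, 3, 6] sum 24, len 4
add 8: shortest ending here [6, 3, 6, 8] sum 23, len 4
add 10: shortest ending here [6, 8, 10] sum 24, len 3
Shortest qualifying length: 2.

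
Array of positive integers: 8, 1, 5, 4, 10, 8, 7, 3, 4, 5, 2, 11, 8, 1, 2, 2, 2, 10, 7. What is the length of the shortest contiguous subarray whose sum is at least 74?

Extend right; whenever the sum reaches 74, record the length and shrink from the left:
add 8: running sum 8 < 74
add 1: running sum 9 < 74
add 5: running sum 14 < 74
add 4: running sum 18 < 74
add 10: running sum 28 < 74
add 8: running sum 36 < 74
add 7: running sum 43 < 74
add 3: running sum 46 < 74
add 4: running sum 50 < 74
add 5: running sum 55 < 74
add 2: running sum 57 < 74
add 11: running sum 68 < 74
add 8: shortest ending here [8, 1, 5, 4, 10, 8, 7, 3, 4, 5, 2, 11, 8] sum 76, len 13
add 1: shortest ending here [8, 1, 5, 4, 10, 8, 7, 3, 4, 5, 2, 11, 8, 1] sum 77, len 14
add 2: shortest ending here [8, 1, 5, 4, 10, 8, 7, 3, 4, 5, 2, 11, 8, 1, 2] sum 79, len 15
add 2: shortest ending here [8, 1, 5, 4, 10, 8, 7, 3, 4, 5, 2, 11, 8, 1, 2, 2] sum 81, len 16
add 2: shortest ending here [5, 4, 10, 8, 7, 3, 4, 5, 2, 11, 8, 1, 2, 2, 2] sum 74, len 15
add 10: shortest ending here [10, 8, 7, 3, 4, 5, 2, 11, 8, 1, 2, 2, 2, 10] sum 75, len 14
add 7: shortest ending here [10, 8, 7, 3, 4, 5, 2, 11, 8, 1, 2, 2, 2, 10, 7] sum 82, len 15
Shortest qualifying length: 13.

13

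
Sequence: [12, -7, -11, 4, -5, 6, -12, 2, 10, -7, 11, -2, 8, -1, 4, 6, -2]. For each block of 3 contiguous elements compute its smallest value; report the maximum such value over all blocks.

[12, -7, -11] → min -11
[-7, -11, 4] → min -11
[-11, 4, -5] → min -11
[4, -5, 6] → min -5
[-5, 6, -12] → min -12
[6, -12, 2] → min -12
[-12, 2, 10] → min -12
[2, 10, -7] → min -7
[10, -7, 11] → min -7
[-7, 11, -2] → min -7
[11, -2, 8] → min -2
[-2, 8, -1] → min -2
[8, -1, 4] → min -1
[-1, 4, 6] → min -1
[4, 6, -2] → min -2
Maximum of these is -1.

-1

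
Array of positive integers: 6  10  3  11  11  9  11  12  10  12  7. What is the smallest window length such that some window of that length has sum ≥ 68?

Extend right; whenever the sum reaches 68, record the length and shrink from the left:
add 6: running sum 6 < 68
add 10: running sum 16 < 68
add 3: running sum 19 < 68
add 11: running sum 30 < 68
add 11: running sum 41 < 68
add 9: running sum 50 < 68
add 11: running sum 61 < 68
add 12: shortest ending here [6, 10, 3, 11, 11, 9, 11, 12] sum 73, len 8
add 10: shortest ending here [10, 3, 11, 11, 9, 11, 12, 10] sum 77, len 8
add 12: shortest ending here [11, 11, 9, 11, 12, 10, 12] sum 76, len 7
add 7: shortest ending here [11, 9, 11, 12, 10, 12, 7] sum 72, len 7
Shortest qualifying length: 7.

7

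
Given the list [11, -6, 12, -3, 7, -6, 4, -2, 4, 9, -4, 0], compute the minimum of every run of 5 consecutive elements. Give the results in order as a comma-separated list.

Sliding a size-5 window across the 12 values:
[11, -6, 12, -3, 7] → min -6
[-6, 12, -3, 7, -6] → min -6
[12, -3, 7, -6, 4] → min -6
[-3, 7, -6, 4, -2] → min -6
[7, -6, 4, -2, 4] → min -6
[-6, 4, -2, 4, 9] → min -6
[4, -2, 4, 9, -4] → min -4
[-2, 4, 9, -4, 0] → min -4

-6, -6, -6, -6, -6, -6, -4, -4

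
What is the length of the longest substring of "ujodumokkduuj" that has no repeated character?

5

add u: [u] len 1
add j: [u, j] len 2
add o: [u, j, o] len 3
add d: [u, j, o, d] len 4
add u (repeat u, move left end past it): [j, o, d, u] len 4
add m: [j, o, d, u, m] len 5
add o (repeat o, move left end past it): [d, u, m, o] len 4
add k: [d, u, m, o, k] len 5
add k (repeat k, move left end past it): [k] len 1
add d: [k, d] len 2
add u: [k, d, u] len 3
add u (repeat u, move left end past it): [u] len 1
add j: [u, j] len 2
Longest all-distinct length: 5.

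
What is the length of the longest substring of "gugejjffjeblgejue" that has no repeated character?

6

[g] len 1
[g, u] len 2
[u, g] len 2
[u, g, e] len 3
[u, g, e, j] len 4
[j] len 1
[j, f] len 2
[f] len 1
[f, j] len 2
[f, j, e] len 3
[f, j, e, b] len 4
[f, j, e, b, l] len 5
[f, j, e, b, l, g] len 6
[b, l, g, e] len 4
[b, l, g, e, j] len 5
[b, l, g, e, j, u] len 6
[j, u, e] len 3
Longest all-distinct length: 6.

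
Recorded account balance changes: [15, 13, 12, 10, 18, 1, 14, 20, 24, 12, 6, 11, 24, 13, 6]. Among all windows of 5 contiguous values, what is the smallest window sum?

(15, 13, 12, 10, 18) → sum 68
(13, 12, 10, 18, 1) → sum 54
(12, 10, 18, 1, 14) → sum 55
(10, 18, 1, 14, 20) → sum 63
(18, 1, 14, 20, 24) → sum 77
(1, 14, 20, 24, 12) → sum 71
(14, 20, 24, 12, 6) → sum 76
(20, 24, 12, 6, 11) → sum 73
(24, 12, 6, 11, 24) → sum 77
(12, 6, 11, 24, 13) → sum 66
(6, 11, 24, 13, 6) → sum 60
Smallest of these is 54.

54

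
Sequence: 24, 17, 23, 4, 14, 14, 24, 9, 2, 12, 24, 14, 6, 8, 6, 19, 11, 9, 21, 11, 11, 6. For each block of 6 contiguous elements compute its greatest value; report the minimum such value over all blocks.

[24, 17, 23, 4, 14, 14] → max 24
[17, 23, 4, 14, 14, 24] → max 24
[23, 4, 14, 14, 24, 9] → max 24
[4, 14, 14, 24, 9, 2] → max 24
[14, 14, 24, 9, 2, 12] → max 24
[14, 24, 9, 2, 12, 24] → max 24
[24, 9, 2, 12, 24, 14] → max 24
[9, 2, 12, 24, 14, 6] → max 24
[2, 12, 24, 14, 6, 8] → max 24
[12, 24, 14, 6, 8, 6] → max 24
[24, 14, 6, 8, 6, 19] → max 24
[14, 6, 8, 6, 19, 11] → max 19
[6, 8, 6, 19, 11, 9] → max 19
[8, 6, 19, 11, 9, 21] → max 21
[6, 19, 11, 9, 21, 11] → max 21
[19, 11, 9, 21, 11, 11] → max 21
[11, 9, 21, 11, 11, 6] → max 21
Minimum of these is 19.

19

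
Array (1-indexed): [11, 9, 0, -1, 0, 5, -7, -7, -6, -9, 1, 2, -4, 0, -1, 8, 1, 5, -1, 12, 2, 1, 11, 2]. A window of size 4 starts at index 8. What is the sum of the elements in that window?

Elements at indices 8..11: -7, -6, -9, 1
sum(-7, -6, -9, 1) = -21

-21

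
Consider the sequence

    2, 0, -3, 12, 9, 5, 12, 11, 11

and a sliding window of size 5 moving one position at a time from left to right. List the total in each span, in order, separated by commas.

Sliding a size-5 window across the 9 values:
(2, 0, -3, 12, 9) → sum 20
(0, -3, 12, 9, 5) → sum 23
(-3, 12, 9, 5, 12) → sum 35
(12, 9, 5, 12, 11) → sum 49
(9, 5, 12, 11, 11) → sum 48

20, 23, 35, 49, 48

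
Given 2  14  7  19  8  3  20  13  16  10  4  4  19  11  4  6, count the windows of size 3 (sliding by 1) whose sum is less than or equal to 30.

6

(2, 14, 7) → sum 23  ≤ 30 ✓
(14, 7, 19) → sum 40
(7, 19, 8) → sum 34
(19, 8, 3) → sum 30  ≤ 30 ✓
(8, 3, 20) → sum 31
(3, 20, 13) → sum 36
(20, 13, 16) → sum 49
(13, 16, 10) → sum 39
(16, 10, 4) → sum 30  ≤ 30 ✓
(10, 4, 4) → sum 18  ≤ 30 ✓
(4, 4, 19) → sum 27  ≤ 30 ✓
(4, 19, 11) → sum 34
(19, 11, 4) → sum 34
(11, 4, 6) → sum 21  ≤ 30 ✓
6 windows satisfy the condition.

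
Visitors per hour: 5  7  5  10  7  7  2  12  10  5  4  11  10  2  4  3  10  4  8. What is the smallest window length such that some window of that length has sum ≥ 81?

11

add 5: running sum 5 < 81
add 7: running sum 12 < 81
add 5: running sum 17 < 81
add 10: running sum 27 < 81
add 7: running sum 34 < 81
add 7: running sum 41 < 81
add 2: running sum 43 < 81
add 12: running sum 55 < 81
add 10: running sum 65 < 81
add 5: running sum 70 < 81
add 4: running sum 74 < 81
end 11: [5, 7, 5, 10, 7, 7, 2, 12, 10, 5, 4, 11] sum 85, len 12
end 12: [5, 10, 7, 7, 2, 12, 10, 5, 4, 11, 10] sum 83, len 11
end 13: [5, 10, 7, 7, 2, 12, 10, 5, 4, 11, 10, 2] sum 85, len 12
end 14: [10, 7, 7, 2, 12, 10, 5, 4, 11, 10, 2, 4] sum 84, len 12
end 15: [10, 7, 7, 2, 12, 10, 5, 4, 11, 10, 2, 4, 3] sum 87, len 13
end 16: [7, 7, 2, 12, 10, 5, 4, 11, 10, 2, 4, 3, 10] sum 87, len 13
end 17: [7, 2, 12, 10, 5, 4, 11, 10, 2, 4, 3, 10, 4] sum 84, len 13
end 18: [12, 10, 5, 4, 11, 10, 2, 4, 3, 10, 4, 8] sum 83, len 12
Shortest qualifying length: 11.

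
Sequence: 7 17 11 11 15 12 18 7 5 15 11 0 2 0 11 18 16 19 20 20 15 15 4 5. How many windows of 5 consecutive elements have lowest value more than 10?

(7, 17, 11, 11, 15) → min 7
(17, 11, 11, 15, 12) → min 11  > 10 ✓
(11, 11, 15, 12, 18) → min 11  > 10 ✓
(11, 15, 12, 18, 7) → min 7
(15, 12, 18, 7, 5) → min 5
(12, 18, 7, 5, 15) → min 5
(18, 7, 5, 15, 11) → min 5
(7, 5, 15, 11, 0) → min 0
(5, 15, 11, 0, 2) → min 0
(15, 11, 0, 2, 0) → min 0
(11, 0, 2, 0, 11) → min 0
(0, 2, 0, 11, 18) → min 0
(2, 0, 11, 18, 16) → min 0
(0, 11, 18, 16, 19) → min 0
(11, 18, 16, 19, 20) → min 11  > 10 ✓
(18, 16, 19, 20, 20) → min 16  > 10 ✓
(16, 19, 20, 20, 15) → min 15  > 10 ✓
(19, 20, 20, 15, 15) → min 15  > 10 ✓
(20, 20, 15, 15, 4) → min 4
(20, 15, 15, 4, 5) → min 4
6 windows satisfy the condition.

6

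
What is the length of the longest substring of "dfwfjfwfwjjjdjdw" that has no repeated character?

3

[d] len 1
[d, f] len 2
[d, f, w] len 3
[w, f] len 2
[w, f, j] len 3
[j, f] len 2
[j, f, w] len 3
[w, f] len 2
[f, w] len 2
[f, w, j] len 3
[j] len 1
[j] len 1
[j, d] len 2
[d, j] len 2
[j, d] len 2
[j, d, w] len 3
Longest all-distinct length: 3.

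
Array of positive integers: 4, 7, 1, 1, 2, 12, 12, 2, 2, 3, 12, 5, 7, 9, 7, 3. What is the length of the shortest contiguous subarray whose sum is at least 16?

add 4: running sum 4 < 16
add 7: running sum 11 < 16
add 1: running sum 12 < 16
add 1: running sum 13 < 16
add 2: running sum 15 < 16
add 12: shortest ending here [1, 1, 2, 12] sum 16, len 4
add 12: shortest ending here [12, 12] sum 24, len 2
add 2: shortest ending here [12, 12, 2] sum 26, len 3
add 2: shortest ending here [12, 2, 2] sum 16, len 3
add 3: shortest ending here [12, 2, 2, 3] sum 19, len 4
add 12: shortest ending here [2, 3, 12] sum 17, len 3
add 5: shortest ending here [12, 5] sum 17, len 2
add 7: shortest ending here [12, 5, 7] sum 24, len 3
add 9: shortest ending here [7, 9] sum 16, len 2
add 7: shortest ending here [9, 7] sum 16, len 2
add 3: shortest ending here [9, 7, 3] sum 19, len 3
Shortest qualifying length: 2.

2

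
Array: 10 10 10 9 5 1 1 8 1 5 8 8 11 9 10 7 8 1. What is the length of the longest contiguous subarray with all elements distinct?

6

add 10: [10] len 1
add 10 (repeat 10, move left end past it): [10] len 1
add 10 (repeat 10, move left end past it): [10] len 1
add 9: [10, 9] len 2
add 5: [10, 9, 5] len 3
add 1: [10, 9, 5, 1] len 4
add 1 (repeat 1, move left end past it): [1] len 1
add 8: [1, 8] len 2
add 1 (repeat 1, move left end past it): [8, 1] len 2
add 5: [8, 1, 5] len 3
add 8 (repeat 8, move left end past it): [1, 5, 8] len 3
add 8 (repeat 8, move left end past it): [8] len 1
add 11: [8, 11] len 2
add 9: [8, 11, 9] len 3
add 10: [8, 11, 9, 10] len 4
add 7: [8, 11, 9, 10, 7] len 5
add 8 (repeat 8, move left end past it): [11, 9, 10, 7, 8] len 5
add 1: [11, 9, 10, 7, 8, 1] len 6
Longest all-distinct length: 6.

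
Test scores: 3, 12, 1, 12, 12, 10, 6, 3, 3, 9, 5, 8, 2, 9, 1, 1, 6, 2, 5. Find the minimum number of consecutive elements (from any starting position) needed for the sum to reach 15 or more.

2

add 3: running sum 3 < 15
end 1: [3, 12] sum 15, len 2
end 2: [3, 12, 1] sum 16, len 3
end 3: [12, 1, 12] sum 25, len 3
end 4: [12, 12] sum 24, len 2
end 5: [12, 10] sum 22, len 2
end 6: [10, 6] sum 16, len 2
end 7: [10, 6, 3] sum 19, len 3
end 8: [10, 6, 3, 3] sum 22, len 4
end 9: [3, 3, 9] sum 15, len 3
end 10: [3, 9, 5] sum 17, len 3
end 11: [9, 5, 8] sum 22, len 3
end 12: [5, 8, 2] sum 15, len 3
end 13: [8, 2, 9] sum 19, len 3
end 14: [8, 2, 9, 1] sum 20, len 4
end 15: [8, 2, 9, 1, 1] sum 21, len 5
end 16: [9, 1, 1, 6] sum 17, len 4
end 17: [9, 1, 1, 6, 2] sum 19, len 5
end 18: [1, 1, 6, 2, 5] sum 15, len 5
Shortest qualifying length: 2.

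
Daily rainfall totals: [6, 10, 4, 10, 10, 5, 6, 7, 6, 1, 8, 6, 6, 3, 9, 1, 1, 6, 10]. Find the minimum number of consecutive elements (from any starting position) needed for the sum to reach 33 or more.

4

add 6: running sum 6 < 33
add 10: running sum 16 < 33
add 4: running sum 20 < 33
add 10: running sum 30 < 33
end 4: [10, 4, 10, 10] sum 34, len 4
end 5: [10, 4, 10, 10, 5] sum 39, len 5
end 6: [4, 10, 10, 5, 6] sum 35, len 5
end 7: [10, 10, 5, 6, 7] sum 38, len 5
end 8: [10, 5, 6, 7, 6] sum 34, len 5
end 9: [10, 5, 6, 7, 6, 1] sum 35, len 6
end 10: [5, 6, 7, 6, 1, 8] sum 33, len 6
end 11: [6, 7, 6, 1, 8, 6] sum 34, len 6
end 12: [7, 6, 1, 8, 6, 6] sum 34, len 6
end 13: [7, 6, 1, 8, 6, 6, 3] sum 37, len 7
end 14: [1, 8, 6, 6, 3, 9] sum 33, len 6
end 15: [8, 6, 6, 3, 9, 1] sum 33, len 6
end 16: [8, 6, 6, 3, 9, 1, 1] sum 34, len 7
end 17: [8, 6, 6, 3, 9, 1, 1, 6] sum 40, len 8
end 18: [6, 3, 9, 1, 1, 6, 10] sum 36, len 7
Shortest qualifying length: 4.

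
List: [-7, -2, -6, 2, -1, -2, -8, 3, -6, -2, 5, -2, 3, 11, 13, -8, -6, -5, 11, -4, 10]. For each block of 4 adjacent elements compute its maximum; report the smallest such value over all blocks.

-7 -2 -6 2 → max 2
-2 -6 2 -1 → max 2
-6 2 -1 -2 → max 2
2 -1 -2 -8 → max 2
-1 -2 -8 3 → max 3
-2 -8 3 -6 → max 3
-8 3 -6 -2 → max 3
3 -6 -2 5 → max 5
-6 -2 5 -2 → max 5
-2 5 -2 3 → max 5
5 -2 3 11 → max 11
-2 3 11 13 → max 13
3 11 13 -8 → max 13
11 13 -8 -6 → max 13
13 -8 -6 -5 → max 13
-8 -6 -5 11 → max 11
-6 -5 11 -4 → max 11
-5 11 -4 10 → max 11
Smallest of these is 2.

2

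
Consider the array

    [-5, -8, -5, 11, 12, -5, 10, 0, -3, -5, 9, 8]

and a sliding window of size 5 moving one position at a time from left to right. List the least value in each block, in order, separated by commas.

[-5, -8, -5, 11, 12] → min -8
[-8, -5, 11, 12, -5] → min -8
[-5, 11, 12, -5, 10] → min -5
[11, 12, -5, 10, 0] → min -5
[12, -5, 10, 0, -3] → min -5
[-5, 10, 0, -3, -5] → min -5
[10, 0, -3, -5, 9] → min -5
[0, -3, -5, 9, 8] → min -5

-8, -8, -5, -5, -5, -5, -5, -5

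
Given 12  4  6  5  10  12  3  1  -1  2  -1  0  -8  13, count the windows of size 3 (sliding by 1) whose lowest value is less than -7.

(12, 4, 6) → min 4
(4, 6, 5) → min 4
(6, 5, 10) → min 5
(5, 10, 12) → min 5
(10, 12, 3) → min 3
(12, 3, 1) → min 1
(3, 1, -1) → min -1
(1, -1, 2) → min -1
(-1, 2, -1) → min -1
(2, -1, 0) → min -1
(-1, 0, -8) → min -8  < -7 ✓
(0, -8, 13) → min -8  < -7 ✓
2 windows satisfy the condition.

2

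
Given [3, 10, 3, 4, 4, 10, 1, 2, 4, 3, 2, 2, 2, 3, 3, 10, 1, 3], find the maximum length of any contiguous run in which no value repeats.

[3] len 1
[3, 10] len 2
[10, 3] len 2
[10, 3, 4] len 3
[4] len 1
[4, 10] len 2
[4, 10, 1] len 3
[4, 10, 1, 2] len 4
[10, 1, 2, 4] len 4
[10, 1, 2, 4, 3] len 5
[4, 3, 2] len 3
[2] len 1
[2] len 1
[2, 3] len 2
[3] len 1
[3, 10] len 2
[3, 10, 1] len 3
[10, 1, 3] len 3
Longest all-distinct length: 5.

5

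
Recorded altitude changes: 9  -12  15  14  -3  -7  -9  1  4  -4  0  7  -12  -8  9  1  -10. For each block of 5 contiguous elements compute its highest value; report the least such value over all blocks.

Each size-5 window and its max:
[9, -12, 15, 14, -3] → max 15
[-12, 15, 14, -3, -7] → max 15
[15, 14, -3, -7, -9] → max 15
[14, -3, -7, -9, 1] → max 14
[-3, -7, -9, 1, 4] → max 4
[-7, -9, 1, 4, -4] → max 4
[-9, 1, 4, -4, 0] → max 4
[1, 4, -4, 0, 7] → max 7
[4, -4, 0, 7, -12] → max 7
[-4, 0, 7, -12, -8] → max 7
[0, 7, -12, -8, 9] → max 9
[7, -12, -8, 9, 1] → max 9
[-12, -8, 9, 1, -10] → max 9
Least of these is 4.

4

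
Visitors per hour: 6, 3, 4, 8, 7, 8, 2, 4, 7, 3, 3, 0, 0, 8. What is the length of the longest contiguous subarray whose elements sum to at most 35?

9

→ 6: sum 6, len 1
→ 3: sum 9, len 2
→ 4: sum 13, len 3
→ 8: sum 21, len 4
→ 7: sum 28, len 5
→ 8 (dropped 6): sum 30, len 5
→ 2: sum 32, len 6
→ 4 (dropped 3): sum 33, len 6
→ 7 (dropped 4, 8): sum 28, len 5
→ 3: sum 31, len 6
→ 3: sum 34, len 7
→ 0: sum 34, len 8
→ 0: sum 34, len 9
→ 8 (dropped 7): sum 35, len 9
Longest length seen: 9.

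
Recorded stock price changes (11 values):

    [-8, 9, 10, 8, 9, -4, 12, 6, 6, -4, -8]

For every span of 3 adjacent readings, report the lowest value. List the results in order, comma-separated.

-8, 8, 8, -4, -4, -4, 6, -4, -8

Sliding a size-3 window across the 11 values:
-8 9 10 → min -8
9 10 8 → min 8
10 8 9 → min 8
8 9 -4 → min -4
9 -4 12 → min -4
-4 12 6 → min -4
12 6 6 → min 6
6 6 -4 → min -4
6 -4 -8 → min -8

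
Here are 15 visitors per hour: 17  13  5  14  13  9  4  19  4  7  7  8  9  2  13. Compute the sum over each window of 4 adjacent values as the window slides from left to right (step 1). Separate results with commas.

49, 45, 41, 40, 45, 36, 34, 37, 26, 31, 26, 32

Sliding a size-4 window across the 15 values:
17 13 5 14 → sum 49
13 5 14 13 → sum 45
5 14 13 9 → sum 41
14 13 9 4 → sum 40
13 9 4 19 → sum 45
9 4 19 4 → sum 36
4 19 4 7 → sum 34
19 4 7 7 → sum 37
4 7 7 8 → sum 26
7 7 8 9 → sum 31
7 8 9 2 → sum 26
8 9 2 13 → sum 32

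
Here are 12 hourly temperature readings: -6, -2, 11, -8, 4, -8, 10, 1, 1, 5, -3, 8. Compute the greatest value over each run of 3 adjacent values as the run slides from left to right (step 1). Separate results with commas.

11, 11, 11, 4, 10, 10, 10, 5, 5, 8

(-6, -2, 11) → max 11
(-2, 11, -8) → max 11
(11, -8, 4) → max 11
(-8, 4, -8) → max 4
(4, -8, 10) → max 10
(-8, 10, 1) → max 10
(10, 1, 1) → max 10
(1, 1, 5) → max 5
(1, 5, -3) → max 5
(5, -3, 8) → max 8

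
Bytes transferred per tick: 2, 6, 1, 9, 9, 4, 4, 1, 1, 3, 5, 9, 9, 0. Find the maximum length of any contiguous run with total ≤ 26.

6

Extend to the right; shrink from the left whenever the sum exceeds 26:
[2] sum 2 len 1
[2, 6] sum 8 len 2
[2, 6, 1] sum 9 len 3
[2, 6, 1, 9] sum 18 len 4
[6, 1, 9, 9] sum 25 len 4
[1, 9, 9, 4] sum 23 len 4
[9, 9, 4, 4] sum 26 len 4
[9, 4, 4, 1] sum 18 len 4
[9, 4, 4, 1, 1] sum 19 len 5
[9, 4, 4, 1, 1, 3] sum 22 len 6
[4, 4, 1, 1, 3, 5] sum 18 len 6
[4, 1, 1, 3, 5, 9] sum 23 len 6
[3, 5, 9, 9] sum 26 len 4
[3, 5, 9, 9, 0] sum 26 len 5
Longest length seen: 6.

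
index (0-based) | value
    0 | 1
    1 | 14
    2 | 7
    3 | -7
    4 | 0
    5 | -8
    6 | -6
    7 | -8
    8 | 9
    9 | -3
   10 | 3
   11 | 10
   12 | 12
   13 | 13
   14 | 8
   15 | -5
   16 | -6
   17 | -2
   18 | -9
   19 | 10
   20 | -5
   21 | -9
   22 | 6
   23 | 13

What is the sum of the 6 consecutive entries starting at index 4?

Elements at indices 4..9: 0, -8, -6, -8, 9, -3
sum(0, -8, -6, -8, 9, -3) = -16

-16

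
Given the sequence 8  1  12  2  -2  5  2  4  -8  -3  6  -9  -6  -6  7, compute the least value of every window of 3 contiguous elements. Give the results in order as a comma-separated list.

8 1 12 → min 1
1 12 2 → min 1
12 2 -2 → min -2
2 -2 5 → min -2
-2 5 2 → min -2
5 2 4 → min 2
2 4 -8 → min -8
4 -8 -3 → min -8
-8 -3 6 → min -8
-3 6 -9 → min -9
6 -9 -6 → min -9
-9 -6 -6 → min -9
-6 -6 7 → min -6

1, 1, -2, -2, -2, 2, -8, -8, -8, -9, -9, -9, -6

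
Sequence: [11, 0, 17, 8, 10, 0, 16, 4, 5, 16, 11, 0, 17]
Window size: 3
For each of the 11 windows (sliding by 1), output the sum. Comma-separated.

28, 25, 35, 18, 26, 20, 25, 25, 32, 27, 28

11 0 17 → sum 28
0 17 8 → sum 25
17 8 10 → sum 35
8 10 0 → sum 18
10 0 16 → sum 26
0 16 4 → sum 20
16 4 5 → sum 25
4 5 16 → sum 25
5 16 11 → sum 32
16 11 0 → sum 27
11 0 17 → sum 28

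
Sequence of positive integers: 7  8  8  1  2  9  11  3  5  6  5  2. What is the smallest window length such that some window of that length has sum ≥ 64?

11

add 7: running sum 7 < 64
add 8: running sum 15 < 64
add 8: running sum 23 < 64
add 1: running sum 24 < 64
add 2: running sum 26 < 64
add 9: running sum 35 < 64
add 11: running sum 46 < 64
add 3: running sum 49 < 64
add 5: running sum 54 < 64
add 6: running sum 60 < 64
end 10: [7, 8, 8, 1, 2, 9, 11, 3, 5, 6, 5] sum 65, len 11
end 11: [7, 8, 8, 1, 2, 9, 11, 3, 5, 6, 5, 2] sum 67, len 12
Shortest qualifying length: 11.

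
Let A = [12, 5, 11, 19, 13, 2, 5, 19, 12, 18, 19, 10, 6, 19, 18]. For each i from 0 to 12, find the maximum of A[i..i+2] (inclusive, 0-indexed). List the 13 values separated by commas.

Sliding a size-3 window across the 15 values:
(12, 5, 11) → max 12
(5, 11, 19) → max 19
(11, 19, 13) → max 19
(19, 13, 2) → max 19
(13, 2, 5) → max 13
(2, 5, 19) → max 19
(5, 19, 12) → max 19
(19, 12, 18) → max 19
(12, 18, 19) → max 19
(18, 19, 10) → max 19
(19, 10, 6) → max 19
(10, 6, 19) → max 19
(6, 19, 18) → max 19

12, 19, 19, 19, 13, 19, 19, 19, 19, 19, 19, 19, 19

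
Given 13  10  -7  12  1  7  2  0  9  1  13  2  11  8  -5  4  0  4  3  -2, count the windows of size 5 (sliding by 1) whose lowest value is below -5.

13 10 -7 12 1 → min -7  < -5 ✓
10 -7 12 1 7 → min -7  < -5 ✓
-7 12 1 7 2 → min -7  < -5 ✓
12 1 7 2 0 → min 0
1 7 2 0 9 → min 0
7 2 0 9 1 → min 0
2 0 9 1 13 → min 0
0 9 1 13 2 → min 0
9 1 13 2 11 → min 1
1 13 2 11 8 → min 1
13 2 11 8 -5 → min -5
2 11 8 -5 4 → min -5
11 8 -5 4 0 → min -5
8 -5 4 0 4 → min -5
-5 4 0 4 3 → min -5
4 0 4 3 -2 → min -2
3 windows satisfy the condition.

3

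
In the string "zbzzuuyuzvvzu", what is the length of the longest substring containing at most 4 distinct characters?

Extend right; when distinct count exceeds 4, shrink from the left:
add z: window [z] (1 distinct), len 1
add b: window [z, b] (2 distinct), len 2
add z: window [z, b, z] (2 distinct), len 3
add z: window [z, b, z, z] (2 distinct), len 4
add u: window [z, b, z, z, u] (3 distinct), len 5
add u: window [z, b, z, z, u, u] (3 distinct), len 6
add y: window [z, b, z, z, u, u, y] (4 distinct), len 7
add u: window [z, b, z, z, u, u, y, u] (4 distinct), len 8
add z: window [z, b, z, z, u, u, y, u, z] (4 distinct), len 9
add v: window [z, z, u, u, y, u, z, v] (4 distinct), len 8
add v: window [z, z, u, u, y, u, z, v, v] (4 distinct), len 9
add z: window [z, z, u, u, y, u, z, v, v, z] (4 distinct), len 10
add u: window [z, z, u, u, y, u, z, v, v, z, u] (4 distinct), len 11
Longest length with ≤4 distinct: 11.

11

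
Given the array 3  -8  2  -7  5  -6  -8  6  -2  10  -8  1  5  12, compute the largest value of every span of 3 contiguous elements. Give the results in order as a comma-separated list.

[3, -8, 2] → max 3
[-8, 2, -7] → max 2
[2, -7, 5] → max 5
[-7, 5, -6] → max 5
[5, -6, -8] → max 5
[-6, -8, 6] → max 6
[-8, 6, -2] → max 6
[6, -2, 10] → max 10
[-2, 10, -8] → max 10
[10, -8, 1] → max 10
[-8, 1, 5] → max 5
[1, 5, 12] → max 12

3, 2, 5, 5, 5, 6, 6, 10, 10, 10, 5, 12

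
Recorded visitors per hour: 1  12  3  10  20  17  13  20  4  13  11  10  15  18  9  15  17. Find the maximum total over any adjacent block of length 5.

(1, 12, 3, 10, 20) → sum 46
(12, 3, 10, 20, 17) → sum 62
(3, 10, 20, 17, 13) → sum 63
(10, 20, 17, 13, 20) → sum 80
(20, 17, 13, 20, 4) → sum 74
(17, 13, 20, 4, 13) → sum 67
(13, 20, 4, 13, 11) → sum 61
(20, 4, 13, 11, 10) → sum 58
(4, 13, 11, 10, 15) → sum 53
(13, 11, 10, 15, 18) → sum 67
(11, 10, 15, 18, 9) → sum 63
(10, 15, 18, 9, 15) → sum 67
(15, 18, 9, 15, 17) → sum 74
Maximum of these is 80.

80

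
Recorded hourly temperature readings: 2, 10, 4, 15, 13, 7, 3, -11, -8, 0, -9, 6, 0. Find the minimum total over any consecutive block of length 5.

-25

[2, 10, 4, 15, 13] → sum 44
[10, 4, 15, 13, 7] → sum 49
[4, 15, 13, 7, 3] → sum 42
[15, 13, 7, 3, -11] → sum 27
[13, 7, 3, -11, -8] → sum 4
[7, 3, -11, -8, 0] → sum -9
[3, -11, -8, 0, -9] → sum -25
[-11, -8, 0, -9, 6] → sum -22
[-8, 0, -9, 6, 0] → sum -11
Minimum of these is -25.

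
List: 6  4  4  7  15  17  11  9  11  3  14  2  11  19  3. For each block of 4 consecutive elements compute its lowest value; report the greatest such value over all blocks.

(6, 4, 4, 7) → min 4
(4, 4, 7, 15) → min 4
(4, 7, 15, 17) → min 4
(7, 15, 17, 11) → min 7
(15, 17, 11, 9) → min 9
(17, 11, 9, 11) → min 9
(11, 9, 11, 3) → min 3
(9, 11, 3, 14) → min 3
(11, 3, 14, 2) → min 2
(3, 14, 2, 11) → min 2
(14, 2, 11, 19) → min 2
(2, 11, 19, 3) → min 2
Greatest of these is 9.

9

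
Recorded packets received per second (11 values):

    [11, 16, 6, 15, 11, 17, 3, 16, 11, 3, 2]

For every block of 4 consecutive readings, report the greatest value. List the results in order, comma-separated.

Sliding a size-4 window across the 11 values:
(11, 16, 6, 15) → max 16
(16, 6, 15, 11) → max 16
(6, 15, 11, 17) → max 17
(15, 11, 17, 3) → max 17
(11, 17, 3, 16) → max 17
(17, 3, 16, 11) → max 17
(3, 16, 11, 3) → max 16
(16, 11, 3, 2) → max 16

16, 16, 17, 17, 17, 17, 16, 16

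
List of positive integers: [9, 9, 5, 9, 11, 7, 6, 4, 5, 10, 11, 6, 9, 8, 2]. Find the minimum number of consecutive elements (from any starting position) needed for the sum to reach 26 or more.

add 9: running sum 9 < 26
add 9: running sum 18 < 26
add 5: running sum 23 < 26
add 9: shortest ending here [9, 9, 5, 9] sum 32, len 4
add 11: shortest ending here [9, 5, 9, 11] sum 34, len 4
add 7: shortest ending here [9, 11, 7] sum 27, len 3
add 6: shortest ending here [9, 11, 7, 6] sum 33, len 4
add 4: shortest ending here [11, 7, 6, 4] sum 28, len 4
add 5: shortest ending here [11, 7, 6, 4, 5] sum 33, len 5
add 10: shortest ending here [7, 6, 4, 5, 10] sum 32, len 5
add 11: shortest ending here [5, 10, 11] sum 26, len 3
add 6: shortest ending here [10, 11, 6] sum 27, len 3
add 9: shortest ending here [11, 6, 9] sum 26, len 3
add 8: shortest ending here [11, 6, 9, 8] sum 34, len 4
add 2: shortest ending here [11, 6, 9, 8, 2] sum 36, len 5
Shortest qualifying length: 3.

3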